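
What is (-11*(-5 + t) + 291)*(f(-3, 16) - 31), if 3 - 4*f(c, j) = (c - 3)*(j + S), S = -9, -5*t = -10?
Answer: -6399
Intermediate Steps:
t = 2 (t = -⅕*(-10) = 2)
f(c, j) = ¾ - (-9 + j)*(-3 + c)/4 (f(c, j) = ¾ - (c - 3)*(j - 9)/4 = ¾ - (-3 + c)*(-9 + j)/4 = ¾ - (-9 + j)*(-3 + c)/4)
(-11*(-5 + t) + 291)*(f(-3, 16) - 31) = (-11*(-5 + 2) + 291)*((-6 + (¾)*16 + (9/4)*(-3) - ¼*(-3)*16) - 31) = (-11*(-3) + 291)*((-6 + 12 - 27/4 + 12) - 31) = (33 + 291)*(45/4 - 31) = 324*(-79/4) = -6399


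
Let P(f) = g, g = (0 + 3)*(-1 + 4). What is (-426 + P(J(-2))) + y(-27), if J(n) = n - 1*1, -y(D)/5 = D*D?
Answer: -4062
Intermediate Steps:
y(D) = -5*D² (y(D) = -5*D*D = -5*D²)
J(n) = -1 + n (J(n) = n - 1 = -1 + n)
g = 9 (g = 3*3 = 9)
P(f) = 9
(-426 + P(J(-2))) + y(-27) = (-426 + 9) - 5*(-27)² = -417 - 5*729 = -417 - 3645 = -4062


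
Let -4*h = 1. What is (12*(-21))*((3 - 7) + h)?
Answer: 1071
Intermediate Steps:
h = -1/4 (h = -1/4*1 = -1/4 ≈ -0.25000)
(12*(-21))*((3 - 7) + h) = (12*(-21))*((3 - 7) - 1/4) = -252*(-4 - 1/4) = -252*(-17/4) = 1071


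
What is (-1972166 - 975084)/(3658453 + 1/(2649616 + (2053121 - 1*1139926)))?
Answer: -5250247359875/6517188295692 ≈ -0.80560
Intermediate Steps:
(-1972166 - 975084)/(3658453 + 1/(2649616 + (2053121 - 1*1139926))) = -2947250/(3658453 + 1/(2649616 + (2053121 - 1139926))) = -2947250/(3658453 + 1/(2649616 + 913195)) = -2947250/(3658453 + 1/3562811) = -2947250/13034376591384/3562811 = -2947250*3562811/13034376591384 = -5250247359875/6517188295692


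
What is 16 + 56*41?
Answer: 2312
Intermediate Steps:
16 + 56*41 = 16 + 2296 = 2312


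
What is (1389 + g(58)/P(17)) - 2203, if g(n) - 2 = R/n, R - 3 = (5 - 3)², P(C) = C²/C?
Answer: -802481/986 ≈ -813.88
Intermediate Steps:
P(C) = C
R = 7 (R = 3 + (5 - 3)² = 3 + 2² = 3 + 4 = 7)
g(n) = 2 + 7/n
(1389 + g(58)/P(17)) - 2203 = (1389 + (2 + 7/58)/17) - 2203 = (1389 + (2 + 7*(1/58))*(1/17)) - 2203 = (1389 + (2 + 7/58)*(1/17)) - 2203 = (1389 + (123/58)*(1/17)) - 2203 = (1389 + 123/986) - 2203 = 1369677/986 - 2203 = -802481/986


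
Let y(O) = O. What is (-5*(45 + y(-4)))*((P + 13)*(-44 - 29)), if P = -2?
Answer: 164615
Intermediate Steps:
(-5*(45 + y(-4)))*((P + 13)*(-44 - 29)) = (-5*(45 - 4))*((-2 + 13)*(-44 - 29)) = (-5*41)*(11*(-73)) = -205*(-803) = 164615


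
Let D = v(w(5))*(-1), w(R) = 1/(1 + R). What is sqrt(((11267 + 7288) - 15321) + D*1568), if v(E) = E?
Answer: 7*sqrt(546)/3 ≈ 54.522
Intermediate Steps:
D = -1/6 (D = -1/(1 + 5) = -1/6 ≈ -0.16667)
sqrt(((11267 + 7288) - 15321) + D*1568) = sqrt(((11267 + 7288) - 15321) - 1/6*1568) = sqrt((18555 - 15321) - 784/3) = sqrt(3234 - 784/3) = sqrt(8918/3) = 7*sqrt(546)/3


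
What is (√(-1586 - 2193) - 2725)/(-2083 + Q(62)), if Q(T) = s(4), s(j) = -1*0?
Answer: 2725/2083 - I*√3779/2083 ≈ 1.3082 - 0.029512*I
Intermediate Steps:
s(j) = 0
Q(T) = 0
(√(-1586 - 2193) - 2725)/(-2083 + Q(62)) = (√(-1586 - 2193) - 2725)/(-2083 + 0) = (√(-3779) - 2725)/(-2083) = (I*√3779 - 2725)*(-1/2083) = (-2725 + I*√3779)*(-1/2083) = 2725/2083 - I*√3779/2083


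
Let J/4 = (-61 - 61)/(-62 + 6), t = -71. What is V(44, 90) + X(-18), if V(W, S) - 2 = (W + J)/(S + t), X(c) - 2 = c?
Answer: -1493/133 ≈ -11.226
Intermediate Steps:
X(c) = 2 + c
J = 61/7 (J = 4*((-61 - 61)/(-62 + 6)) = 4*(-122/(-56)) = 4*(-122*(-1/56)) = 4*(61/28) = 61/7 ≈ 8.7143)
V(W, S) = 2 + (61/7 + W)/(-71 + S) (V(W, S) = 2 + (W + 61/7)/(S - 71) = 2 + (61/7 + W)/(-71 + S))
V(44, 90) + X(-18) = (-933/7 + 44 + 2*90)/(-71 + 90) + (2 - 18) = (-933/7 + 44 + 180)/19 - 16 = (1/19)*(635/7) - 16 = 635/133 - 16 = -1493/133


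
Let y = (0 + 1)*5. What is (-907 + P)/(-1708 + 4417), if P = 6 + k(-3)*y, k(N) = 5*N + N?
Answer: -991/2709 ≈ -0.36582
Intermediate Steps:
k(N) = 6*N
y = 5 (y = 1*5 = 5)
P = -84 (P = 6 + (6*(-3))*5 = 6 - 18*5 = 6 - 90 = -84)
(-907 + P)/(-1708 + 4417) = (-907 - 84)/(-1708 + 4417) = -991/2709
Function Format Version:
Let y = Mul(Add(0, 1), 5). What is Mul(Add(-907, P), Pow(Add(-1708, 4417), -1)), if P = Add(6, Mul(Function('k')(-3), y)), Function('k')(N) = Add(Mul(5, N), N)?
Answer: Rational(-991, 2709) ≈ -0.36582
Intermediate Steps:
Function('k')(N) = Mul(6, N)
y = 5 (y = Mul(1, 5) = 5)
P = -84 (P = Add(6, Mul(Mul(6, -3), 5)) = Add(6, Mul(-18, 5)) = Add(6, -90) = -84)
Mul(Add(-907, P), Pow(Add(-1708, 4417), -1)) = Mul(Add(-907, -84), Pow(Add(-1708, 4417), -1)) = Mul(-991, Pow(2709, -1)) = Mul(-991, Rational(1, 2709)) = Rational(-991, 2709)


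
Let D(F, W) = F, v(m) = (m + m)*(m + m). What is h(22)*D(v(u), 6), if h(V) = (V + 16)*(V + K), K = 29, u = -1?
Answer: 7752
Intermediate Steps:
h(V) = (16 + V)*(29 + V) (h(V) = (V + 16)*(V + 29) = (16 + V)*(29 + V))
v(m) = 4*m² (v(m) = (2*m)*(2*m) = 4*m²)
h(22)*D(v(u), 6) = (464 + 22² + 45*22)*(4*(-1)²) = (464 + 484 + 990)*(4*1) = 1938*4 = 7752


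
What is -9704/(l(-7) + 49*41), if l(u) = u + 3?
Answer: -9704/2005 ≈ -4.8399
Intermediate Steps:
l(u) = 3 + u
-9704/(l(-7) + 49*41) = -9704/((3 - 7) + 49*41) = -9704/(-4 + 2009) = -9704/2005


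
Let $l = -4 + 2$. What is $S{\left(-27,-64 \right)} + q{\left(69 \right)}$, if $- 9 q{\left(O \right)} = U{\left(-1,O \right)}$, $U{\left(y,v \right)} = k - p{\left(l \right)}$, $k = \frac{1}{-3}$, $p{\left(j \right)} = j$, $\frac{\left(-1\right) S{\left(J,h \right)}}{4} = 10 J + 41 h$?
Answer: $\frac{312547}{27} \approx 11576.0$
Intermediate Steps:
$l = -2$
$S{\left(J,h \right)} = - 164 h - 40 J$ ($S{\left(J,h \right)} = - 4 \left(10 J + 41 h\right) = - 164 h - 40 J$)
$k = - \frac{1}{3} \approx -0.33333$
$U{\left(y,v \right)} = \frac{5}{3}$ ($U{\left(y,v \right)} = - \frac{1}{3} - -2 = - \frac{1}{3} + 2 = \frac{5}{3}$)
$q{\left(O \right)} = - \frac{5}{27}$ ($q{\left(O \right)} = \left(- \frac{1}{9}\right) \frac{5}{3} = - \frac{5}{27}$)
$S{\left(-27,-64 \right)} + q{\left(69 \right)} = \left(\left(-164\right) \left(-64\right) - -1080\right) - \frac{5}{27} = \left(10496 + 1080\right) - \frac{5}{27} = 11576 - \frac{5}{27} = \frac{312547}{27}$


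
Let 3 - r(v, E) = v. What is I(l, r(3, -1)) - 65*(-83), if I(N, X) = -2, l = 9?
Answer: 5393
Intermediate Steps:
r(v, E) = 3 - v
I(l, r(3, -1)) - 65*(-83) = -2 - 65*(-83) = -2 + 5395 = 5393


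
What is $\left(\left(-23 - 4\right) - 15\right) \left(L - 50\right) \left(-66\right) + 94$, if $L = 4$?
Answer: $-127418$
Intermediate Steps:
$\left(\left(-23 - 4\right) - 15\right) \left(L - 50\right) \left(-66\right) + 94 = \left(\left(-23 - 4\right) - 15\right) \left(4 - 50\right) \left(-66\right) + 94 = \left(-27 - 15\right) \left(-46\right) \left(-66\right) + 94 = \left(-42\right) \left(-46\right) \left(-66\right) + 94 = 1932 \left(-66\right) + 94 = -127512 + 94 = -127418$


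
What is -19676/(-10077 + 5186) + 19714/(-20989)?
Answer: 316558390/102657199 ≈ 3.0836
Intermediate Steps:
-19676/(-10077 + 5186) + 19714/(-20989) = -19676/(-4891) + 19714*(-1/20989) = -19676*(-1/4891) - 19714/20989 = 19676/4891 - 19714/20989 = 316558390/102657199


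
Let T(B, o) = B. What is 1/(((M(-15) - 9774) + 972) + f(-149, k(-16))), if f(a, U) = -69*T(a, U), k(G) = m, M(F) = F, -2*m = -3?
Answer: 1/1464 ≈ 0.00068306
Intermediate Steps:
m = 3/2 (m = -½*(-3) = 3/2 ≈ 1.5000)
k(G) = 3/2
f(a, U) = -69*a
1/(((M(-15) - 9774) + 972) + f(-149, k(-16))) = 1/(((-15 - 9774) + 972) - 69*(-149)) = 1/((-9789 + 972) + 10281) = 1/(-8817 + 10281) = 1/1464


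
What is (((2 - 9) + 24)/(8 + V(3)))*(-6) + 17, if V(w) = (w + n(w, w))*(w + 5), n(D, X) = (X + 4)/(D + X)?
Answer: 901/62 ≈ 14.532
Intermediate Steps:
n(D, X) = (4 + X)/(D + X)
V(w) = (5 + w)*(w + (4 + w)/(2*w)) (V(w) = (w + (4 + w)/(w + w))*(w + 5) = (w + (4 + w)/((2*w)))*(5 + w) = (w + (1/(2*w))*(4 + w))*(5 + w) = (w + (4 + w)/(2*w))*(5 + w) = (5 + w)*(w + (4 + w)/(2*w)))
(((2 - 9) + 24)/(8 + V(3)))*(-6) + 17 = (((2 - 9) + 24)/(8 + (9/2 + 3² + 10/3 + (11/2)*3)))*(-6) + 17 = ((-7 + 24)/(8 + (9/2 + 9 + 10*(⅓) + 33/2)))*(-6) + 17 = (17/(8 + (9/2 + 9 + 10/3 + 33/2)))*(-6) + 17 = (17/(8 + 100/3))*(-6) + 17 = (17/(124/3))*(-6) + 17 = (17*(3/124))*(-6) + 17 = (51/124)*(-6) + 17 = -153/62 + 17 = 901/62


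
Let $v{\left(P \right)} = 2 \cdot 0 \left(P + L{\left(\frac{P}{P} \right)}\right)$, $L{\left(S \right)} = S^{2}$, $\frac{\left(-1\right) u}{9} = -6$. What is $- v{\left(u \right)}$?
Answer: $0$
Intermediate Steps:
$u = 54$ ($u = \left(-9\right) \left(-6\right) = 54$)
$v{\left(P \right)} = 0$ ($v{\left(P \right)} = 2 \cdot 0 \left(P + \left(\frac{P}{P}\right)^{2}\right) = 0 \left(P + 1^{2}\right) = 0 \left(P + 1\right) = 0 \left(1 + P\right) = 0$)
$- v{\left(u \right)} = \left(-1\right) 0 = 0$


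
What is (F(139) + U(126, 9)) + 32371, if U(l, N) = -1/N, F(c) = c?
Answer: 292589/9 ≈ 32510.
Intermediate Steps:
(F(139) + U(126, 9)) + 32371 = (139 - 1/9) + 32371 = (139 - 1*⅑) + 32371 = (139 - ⅑) + 32371 = 1250/9 + 32371 = 292589/9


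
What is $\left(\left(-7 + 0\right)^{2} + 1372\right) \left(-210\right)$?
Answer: $-298410$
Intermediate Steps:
$\left(\left(-7 + 0\right)^{2} + 1372\right) \left(-210\right) = \left(\left(-7\right)^{2} + 1372\right) \left(-210\right) = \left(49 + 1372\right) \left(-210\right) = 1421 \left(-210\right) = -298410$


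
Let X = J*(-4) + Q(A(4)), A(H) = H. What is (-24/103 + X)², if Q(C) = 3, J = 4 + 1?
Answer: 3150625/10609 ≈ 296.98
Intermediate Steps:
J = 5
X = -17 (X = 5*(-4) + 3 = -20 + 3 = -17)
(-24/103 + X)² = (-24/103 - 17)² = (-1775/103)² = 3150625/10609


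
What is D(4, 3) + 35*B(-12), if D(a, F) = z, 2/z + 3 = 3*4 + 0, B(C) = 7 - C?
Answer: 5987/9 ≈ 665.22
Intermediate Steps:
z = 2/9 (z = 2/(-3 + (3*4 + 0)) = 2/(-3 + (12 + 0)) = 2/(-3 + 12) = 2/9 ≈ 0.22222)
D(a, F) = 2/9
D(4, 3) + 35*B(-12) = 2/9 + 35*(7 - 1*(-12)) = 2/9 + 35*(7 + 12) = 2/9 + 35*19 = 2/9 + 665 = 5987/9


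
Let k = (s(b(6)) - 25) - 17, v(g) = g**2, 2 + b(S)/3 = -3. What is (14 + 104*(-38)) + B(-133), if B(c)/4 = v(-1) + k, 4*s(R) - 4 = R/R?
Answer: -4097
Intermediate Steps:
b(S) = -15 (b(S) = -6 + 3*(-3) = -6 - 9 = -15)
s(R) = 5/4 (s(R) = 1 + (R/R)/4 = 1 + (1/4)*1 = 1 + 1/4 = 5/4)
k = -163/4 (k = (5/4 - 25) - 17 = -95/4 - 17 = -163/4 ≈ -40.750)
B(c) = -159 (B(c) = 4*((-1)**2 - 163/4) = 4*(1 - 163/4) = 4*(-159/4) = -159)
(14 + 104*(-38)) + B(-133) = (14 + 104*(-38)) - 159 = (14 - 3952) - 159 = -3938 - 159 = -4097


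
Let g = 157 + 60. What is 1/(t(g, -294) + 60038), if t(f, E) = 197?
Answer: 1/60235 ≈ 1.6602e-5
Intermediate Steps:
g = 217
1/(t(g, -294) + 60038) = 1/(197 + 60038) = 1/60235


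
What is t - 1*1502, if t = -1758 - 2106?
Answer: -5366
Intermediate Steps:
t = -3864
t - 1*1502 = -3864 - 1*1502 = -3864 - 1502 = -5366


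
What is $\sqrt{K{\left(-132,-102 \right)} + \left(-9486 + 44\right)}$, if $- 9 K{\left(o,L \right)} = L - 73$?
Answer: $\frac{i \sqrt{84803}}{3} \approx 97.07 i$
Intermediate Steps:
$K{\left(o,L \right)} = \frac{73}{9} - \frac{L}{9}$ ($K{\left(o,L \right)} = - \frac{L - 73}{9} = - \frac{-73 + L}{9} = \frac{73}{9} - \frac{L}{9}$)
$\sqrt{K{\left(-132,-102 \right)} + \left(-9486 + 44\right)} = \sqrt{\left(\frac{73}{9} - - \frac{34}{3}\right) + \left(-9486 + 44\right)} = \sqrt{\left(\frac{73}{9} + \frac{34}{3}\right) - 9442} = \sqrt{\frac{175}{9} - 9442} = \sqrt{- \frac{84803}{9}} = \frac{i \sqrt{84803}}{3}$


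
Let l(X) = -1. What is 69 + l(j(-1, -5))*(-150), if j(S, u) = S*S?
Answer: 219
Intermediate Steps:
j(S, u) = S²
69 + l(j(-1, -5))*(-150) = 69 - 1*(-150) = 69 + 150 = 219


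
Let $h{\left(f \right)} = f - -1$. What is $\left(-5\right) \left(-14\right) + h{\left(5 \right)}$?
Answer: $76$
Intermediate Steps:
$h{\left(f \right)} = 1 + f$ ($h{\left(f \right)} = f + 1 = 1 + f$)
$\left(-5\right) \left(-14\right) + h{\left(5 \right)} = \left(-5\right) \left(-14\right) + \left(1 + 5\right) = 70 + 6 = 76$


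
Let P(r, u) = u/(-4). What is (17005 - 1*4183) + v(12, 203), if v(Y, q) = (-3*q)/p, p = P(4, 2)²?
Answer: 10386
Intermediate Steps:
P(r, u) = -u/4 (P(r, u) = u*(-¼) = -u/4)
p = ¼ (p = (-¼*2)² = (-½)² = ¼ ≈ 0.25000)
v(Y, q) = -12*q (v(Y, q) = (-3*q)/(¼) = -3*q*4 = -12*q)
(17005 - 1*4183) + v(12, 203) = (17005 - 1*4183) - 12*203 = (17005 - 4183) - 2436 = 12822 - 2436 = 10386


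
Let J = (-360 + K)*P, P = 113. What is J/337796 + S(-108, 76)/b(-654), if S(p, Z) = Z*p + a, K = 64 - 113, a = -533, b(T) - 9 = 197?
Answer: -1481097769/34792988 ≈ -42.569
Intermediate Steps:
b(T) = 206 (b(T) = 9 + 197 = 206)
K = -49
S(p, Z) = -533 + Z*p (S(p, Z) = Z*p - 533 = -533 + Z*p)
J = -46217 (J = (-360 - 49)*113 = -409*113 = -46217)
J/337796 + S(-108, 76)/b(-654) = -46217/337796 + (-533 + 76*(-108))/206 = -46217*1/337796 + (-533 - 8208)*(1/206) = -46217/337796 - 8741*1/206 = -46217/337796 - 8741/206 = -1481097769/34792988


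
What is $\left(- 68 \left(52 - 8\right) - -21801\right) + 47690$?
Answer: $66499$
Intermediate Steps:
$\left(- 68 \left(52 - 8\right) - -21801\right) + 47690 = \left(\left(-68\right) 44 + 21801\right) + 47690 = \left(-2992 + 21801\right) + 47690 = 18809 + 47690 = 66499$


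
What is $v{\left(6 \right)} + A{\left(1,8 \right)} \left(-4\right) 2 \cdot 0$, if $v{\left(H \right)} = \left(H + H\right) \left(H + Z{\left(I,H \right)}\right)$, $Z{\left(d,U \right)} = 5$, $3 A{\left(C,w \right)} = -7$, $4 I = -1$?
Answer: $132$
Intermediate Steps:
$I = - \frac{1}{4}$ ($I = \frac{1}{4} \left(-1\right) = - \frac{1}{4} \approx -0.25$)
$A{\left(C,w \right)} = - \frac{7}{3}$ ($A{\left(C,w \right)} = \frac{1}{3} \left(-7\right) = - \frac{7}{3}$)
$v{\left(H \right)} = 2 H \left(5 + H\right)$ ($v{\left(H \right)} = \left(H + H\right) \left(H + 5\right) = 2 H \left(5 + H\right)$)
$v{\left(6 \right)} + A{\left(1,8 \right)} \left(-4\right) 2 \cdot 0 = 2 \cdot 6 \left(5 + 6\right) - \frac{7 \left(-4\right) 2 \cdot 0}{3} = 2 \cdot 6 \cdot 11 - \frac{7 \left(\left(-8\right) 0\right)}{3} = 132 - 0 = 132 + 0 = 132$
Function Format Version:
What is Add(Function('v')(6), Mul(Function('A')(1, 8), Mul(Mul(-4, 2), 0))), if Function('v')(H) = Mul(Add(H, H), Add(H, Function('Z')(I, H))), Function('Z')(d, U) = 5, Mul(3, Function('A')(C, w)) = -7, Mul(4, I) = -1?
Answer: 132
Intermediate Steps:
I = Rational(-1, 4) (I = Mul(Rational(1, 4), -1) = Rational(-1, 4) ≈ -0.25000)
Function('A')(C, w) = Rational(-7, 3) (Function('A')(C, w) = Mul(Rational(1, 3), -7) = Rational(-7, 3))
Function('v')(H) = Mul(2, H, Add(5, H)) (Function('v')(H) = Mul(Add(H, H), Add(H, 5)) = Mul(Mul(2, H), Add(5, H)) = Mul(2, H, Add(5, H)))
Add(Function('v')(6), Mul(Function('A')(1, 8), Mul(Mul(-4, 2), 0))) = Add(Mul(2, 6, Add(5, 6)), Mul(Rational(-7, 3), Mul(Mul(-4, 2), 0))) = Add(Mul(2, 6, 11), Mul(Rational(-7, 3), Mul(-8, 0))) = Add(132, Mul(Rational(-7, 3), 0)) = Add(132, 0) = 132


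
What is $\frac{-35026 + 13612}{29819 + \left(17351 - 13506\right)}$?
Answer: $- \frac{10707}{16832} \approx -0.63611$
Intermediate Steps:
$\frac{-35026 + 13612}{29819 + \left(17351 - 13506\right)} = - \frac{21414}{29819 + \left(17351 - 13506\right)} = - \frac{21414}{29819 + 3845} = - \frac{21414}{33664} = \left(-21414\right) \frac{1}{33664} = - \frac{10707}{16832}$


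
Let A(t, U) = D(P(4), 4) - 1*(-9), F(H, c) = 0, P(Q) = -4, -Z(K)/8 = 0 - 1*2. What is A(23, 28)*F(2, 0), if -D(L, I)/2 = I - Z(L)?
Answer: 0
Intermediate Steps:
Z(K) = 16 (Z(K) = -8*(0 - 1*2) = -8*(0 - 2) = -8*(-2) = 16)
D(L, I) = 32 - 2*I (D(L, I) = -2*(I - 1*16) = -2*(I - 16) = -2*(-16 + I) = 32 - 2*I)
A(t, U) = 33 (A(t, U) = (32 - 2*4) - 1*(-9) = (32 - 8) + 9 = 24 + 9 = 33)
A(23, 28)*F(2, 0) = 33*0 = 0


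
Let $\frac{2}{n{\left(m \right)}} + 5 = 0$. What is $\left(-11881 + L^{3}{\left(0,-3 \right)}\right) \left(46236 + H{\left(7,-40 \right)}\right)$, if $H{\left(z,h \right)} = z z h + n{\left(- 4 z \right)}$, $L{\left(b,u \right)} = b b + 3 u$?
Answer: $-558315316$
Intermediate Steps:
$n{\left(m \right)} = - \frac{2}{5}$ ($n{\left(m \right)} = \frac{2}{-5 + 0} = \frac{2}{-5} = 2 \left(- \frac{1}{5}\right) = - \frac{2}{5}$)
$L{\left(b,u \right)} = b^{2} + 3 u$
$H{\left(z,h \right)} = - \frac{2}{5} + h z^{2}$ ($H{\left(z,h \right)} = z z h - \frac{2}{5} = z^{2} h - \frac{2}{5} = h z^{2} - \frac{2}{5} = - \frac{2}{5} + h z^{2}$)
$\left(-11881 + L^{3}{\left(0,-3 \right)}\right) \left(46236 + H{\left(7,-40 \right)}\right) = \left(-11881 + \left(0^{2} + 3 \left(-3\right)\right)^{3}\right) \left(46236 - \left(\frac{2}{5} + 40 \cdot 7^{2}\right)\right) = \left(-11881 + \left(0 - 9\right)^{3}\right) \left(46236 - \frac{9802}{5}\right) = \left(-11881 + \left(-9\right)^{3}\right) \left(46236 - \frac{9802}{5}\right) = \left(-11881 - 729\right) \left(46236 - \frac{9802}{5}\right) = \left(-12610\right) \frac{221378}{5} = -558315316$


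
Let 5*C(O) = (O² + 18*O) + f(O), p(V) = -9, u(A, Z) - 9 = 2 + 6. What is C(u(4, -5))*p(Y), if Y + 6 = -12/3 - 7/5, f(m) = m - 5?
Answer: -5463/5 ≈ -1092.6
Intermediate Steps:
u(A, Z) = 17 (u(A, Z) = 9 + (2 + 6) = 9 + 8 = 17)
f(m) = -5 + m
Y = -57/5 (Y = -6 + (-12/3 - 7/5) = -6 + (-12*⅓ - 7*⅕) = -6 + (-4 - 7/5) = -6 - 27/5 = -57/5 ≈ -11.400)
C(O) = -1 + O²/5 + 19*O/5 (C(O) = ((O² + 18*O) + (-5 + O))/5 = (-5 + O² + 19*O)/5 = -1 + O²/5 + 19*O/5)
C(u(4, -5))*p(Y) = (-1 + (⅕)*17² + (19/5)*17)*(-9) = (-1 + (⅕)*289 + 323/5)*(-9) = (-1 + 289/5 + 323/5)*(-9) = (607/5)*(-9) = -5463/5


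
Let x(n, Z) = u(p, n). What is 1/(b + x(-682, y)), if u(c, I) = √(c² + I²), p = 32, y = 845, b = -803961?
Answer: -803961/646352823373 - 2*√116537/646352823373 ≈ -1.2449e-6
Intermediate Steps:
u(c, I) = √(I² + c²)
x(n, Z) = √(1024 + n²) (x(n, Z) = √(n² + 32²) = √(n² + 1024) = √(1024 + n²))
1/(b + x(-682, y)) = 1/(-803961 + √(1024 + (-682)²)) = 1/(-803961 + √(1024 + 465124)) = 1/(-803961 + √466148) = 1/(-803961 + 2*√116537)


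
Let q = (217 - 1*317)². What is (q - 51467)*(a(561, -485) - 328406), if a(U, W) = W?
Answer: 13638123097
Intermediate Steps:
q = 10000 (q = (217 - 317)² = (-100)² = 10000)
(q - 51467)*(a(561, -485) - 328406) = (10000 - 51467)*(-485 - 328406) = -41467*(-328891) = 13638123097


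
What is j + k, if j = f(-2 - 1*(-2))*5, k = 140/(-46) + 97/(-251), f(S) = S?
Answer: -19801/5773 ≈ -3.4299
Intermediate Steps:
k = -19801/5773 (k = 140*(-1/46) + 97*(-1/251) = -70/23 - 97/251 = -19801/5773 ≈ -3.4299)
j = 0 (j = (-2 - 1*(-2))*5 = (-2 + 2)*5 = 0*5 = 0)
j + k = 0 - 19801/5773 = -19801/5773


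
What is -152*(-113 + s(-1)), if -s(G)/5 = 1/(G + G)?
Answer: 16796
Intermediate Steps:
s(G) = -5/(2*G) (s(G) = -5/(G + G) = -5*1/(2*G) = -5/(2*G))
-152*(-113 + s(-1)) = -152*(-113 - 5/2/(-1)) = -152*(-113 - 5/2*(-1)) = -152*(-113 + 5/2) = -152*(-221/2) = 16796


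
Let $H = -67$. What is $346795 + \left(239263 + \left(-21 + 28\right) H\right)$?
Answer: $585589$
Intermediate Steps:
$346795 + \left(239263 + \left(-21 + 28\right) H\right) = 346795 + \left(239263 + \left(-21 + 28\right) \left(-67\right)\right) = 346795 + \left(239263 + 7 \left(-67\right)\right) = 346795 + \left(239263 - 469\right) = 346795 + 238794 = 585589$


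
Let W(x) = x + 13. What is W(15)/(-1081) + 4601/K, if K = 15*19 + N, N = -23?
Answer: 4966345/283222 ≈ 17.535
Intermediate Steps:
K = 262 (K = 15*19 - 23 = 285 - 23 = 262)
W(x) = 13 + x
W(15)/(-1081) + 4601/K = (13 + 15)/(-1081) + 4601/262 = 28*(-1/1081) + 4601*(1/262) = -28/1081 + 4601/262 = 4966345/283222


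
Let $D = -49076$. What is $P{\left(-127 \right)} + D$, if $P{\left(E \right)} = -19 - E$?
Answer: $-48968$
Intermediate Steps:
$P{\left(-127 \right)} + D = \left(-19 - -127\right) - 49076 = \left(-19 + 127\right) - 49076 = 108 - 49076 = -48968$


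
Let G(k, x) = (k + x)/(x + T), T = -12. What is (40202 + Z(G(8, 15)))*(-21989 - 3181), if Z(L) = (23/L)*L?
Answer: -1012463250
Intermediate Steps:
G(k, x) = (k + x)/(-12 + x) (G(k, x) = (k + x)/(x - 12) = (k + x)/(-12 + x))
Z(L) = 23
(40202 + Z(G(8, 15)))*(-21989 - 3181) = (40202 + 23)*(-21989 - 3181) = 40225*(-25170) = -1012463250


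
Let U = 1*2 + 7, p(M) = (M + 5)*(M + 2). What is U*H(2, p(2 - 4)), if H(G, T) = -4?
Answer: -36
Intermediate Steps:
p(M) = (2 + M)*(5 + M) (p(M) = (5 + M)*(2 + M) = (2 + M)*(5 + M))
U = 9 (U = 2 + 7 = 9)
U*H(2, p(2 - 4)) = 9*(-4) = -36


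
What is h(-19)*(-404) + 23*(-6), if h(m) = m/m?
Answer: -542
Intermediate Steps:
h(m) = 1
h(-19)*(-404) + 23*(-6) = 1*(-404) + 23*(-6) = -404 - 138 = -542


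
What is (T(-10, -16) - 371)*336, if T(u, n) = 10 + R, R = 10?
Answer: -117936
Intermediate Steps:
T(u, n) = 20 (T(u, n) = 10 + 10 = 20)
(T(-10, -16) - 371)*336 = (20 - 371)*336 = -351*336 = -117936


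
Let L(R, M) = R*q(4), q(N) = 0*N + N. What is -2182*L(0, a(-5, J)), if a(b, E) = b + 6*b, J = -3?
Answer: 0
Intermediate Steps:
a(b, E) = 7*b
q(N) = N (q(N) = 0 + N = N)
L(R, M) = 4*R (L(R, M) = R*4 = 4*R)
-2182*L(0, a(-5, J)) = -8728*0 = -2182*0 = 0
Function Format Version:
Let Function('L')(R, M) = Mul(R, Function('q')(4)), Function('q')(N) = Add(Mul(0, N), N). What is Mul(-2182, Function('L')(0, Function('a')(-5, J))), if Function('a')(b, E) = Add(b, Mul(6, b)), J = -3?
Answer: 0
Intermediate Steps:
Function('a')(b, E) = Mul(7, b)
Function('q')(N) = N (Function('q')(N) = Add(0, N) = N)
Function('L')(R, M) = Mul(4, R) (Function('L')(R, M) = Mul(R, 4) = Mul(4, R))
Mul(-2182, Function('L')(0, Function('a')(-5, J))) = Mul(-2182, Mul(4, 0)) = Mul(-2182, 0) = 0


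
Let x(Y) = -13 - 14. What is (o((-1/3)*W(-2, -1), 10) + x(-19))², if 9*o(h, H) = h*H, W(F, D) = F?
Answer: 502681/729 ≈ 689.55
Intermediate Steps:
x(Y) = -27
o(h, H) = H*h/9 (o(h, H) = (h*H)/9 = (H*h)/9 = H*h/9)
(o((-1/3)*W(-2, -1), 10) + x(-19))² = ((⅑)*10*(-1/3*(-2)) - 27)² = ((⅑)*10*(-1*⅓*(-2)) - 27)² = ((⅑)*10*(-⅓*(-2)) - 27)² = ((⅑)*10*(⅔) - 27)² = (20/27 - 27)² = (-709/27)² = 502681/729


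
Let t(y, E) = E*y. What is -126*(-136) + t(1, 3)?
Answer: 17139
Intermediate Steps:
-126*(-136) + t(1, 3) = -126*(-136) + 3*1 = 17136 + 3 = 17139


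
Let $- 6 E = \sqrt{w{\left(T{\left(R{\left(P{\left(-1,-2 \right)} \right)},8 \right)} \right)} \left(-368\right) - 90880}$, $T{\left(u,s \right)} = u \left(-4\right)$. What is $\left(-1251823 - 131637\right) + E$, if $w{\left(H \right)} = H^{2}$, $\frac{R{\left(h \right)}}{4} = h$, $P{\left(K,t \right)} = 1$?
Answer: $-1383460 - \frac{8 i \sqrt{723}}{3} \approx -1.3835 \cdot 10^{6} - 71.703 i$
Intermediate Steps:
$R{\left(h \right)} = 4 h$
$T{\left(u,s \right)} = - 4 u$
$E = - \frac{8 i \sqrt{723}}{3}$ ($E = - \frac{\sqrt{\left(- 4 \cdot 4 \cdot 1\right)^{2} \left(-368\right) - 90880}}{6} = - \frac{\sqrt{\left(\left(-4\right) 4\right)^{2} \left(-368\right) - 90880}}{6} = - \frac{\sqrt{\left(-16\right)^{2} \left(-368\right) - 90880}}{6} = - \frac{\sqrt{256 \left(-368\right) - 90880}}{6} = - \frac{\sqrt{-94208 - 90880}}{6} = - \frac{\sqrt{-185088}}{6} = - \frac{16 i \sqrt{723}}{6} = - \frac{8 i \sqrt{723}}{3} \approx - 71.703 i$)
$\left(-1251823 - 131637\right) + E = \left(-1251823 - 131637\right) - \frac{8 i \sqrt{723}}{3} = -1383460 - \frac{8 i \sqrt{723}}{3}$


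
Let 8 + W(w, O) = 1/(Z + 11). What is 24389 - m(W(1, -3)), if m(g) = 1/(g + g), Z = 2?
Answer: 5024147/206 ≈ 24389.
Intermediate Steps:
W(w, O) = -103/13 (W(w, O) = -8 + 1/(2 + 11) = -8 + 1/13 = -103/13)
m(g) = 1/(2*g)
24389 - m(W(1, -3)) = 24389 - 1/(2*(-103/13)) = 24389 - (-13)/(2*103) = 24389 - 1*(-13/206) = 24389 + 13/206 = 5024147/206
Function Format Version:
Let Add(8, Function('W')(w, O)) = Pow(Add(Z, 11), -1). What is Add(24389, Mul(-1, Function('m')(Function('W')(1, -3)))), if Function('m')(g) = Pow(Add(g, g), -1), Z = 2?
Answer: Rational(5024147, 206) ≈ 24389.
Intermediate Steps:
Function('W')(w, O) = Rational(-103, 13) (Function('W')(w, O) = Add(-8, Pow(Add(2, 11), -1)) = Add(-8, Pow(13, -1)) = Add(-8, Rational(1, 13)) = Rational(-103, 13))
Function('m')(g) = Mul(Rational(1, 2), Pow(g, -1)) (Function('m')(g) = Pow(Mul(2, g), -1) = Mul(Rational(1, 2), Pow(g, -1)))
Add(24389, Mul(-1, Function('m')(Function('W')(1, -3)))) = Add(24389, Mul(-1, Mul(Rational(1, 2), Pow(Rational(-103, 13), -1)))) = Add(24389, Mul(-1, Mul(Rational(1, 2), Rational(-13, 103)))) = Add(24389, Mul(-1, Rational(-13, 206))) = Add(24389, Rational(13, 206)) = Rational(5024147, 206)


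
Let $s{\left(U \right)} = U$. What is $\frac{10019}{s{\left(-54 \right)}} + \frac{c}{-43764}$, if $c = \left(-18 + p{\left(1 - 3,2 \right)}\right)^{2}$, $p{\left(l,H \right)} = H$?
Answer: $- \frac{36540445}{196938} \approx -185.54$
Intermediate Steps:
$c = 256$ ($c = \left(-18 + 2\right)^{2} = \left(-16\right)^{2} = 256$)
$\frac{10019}{s{\left(-54 \right)}} + \frac{c}{-43764} = \frac{10019}{-54} + \frac{256}{-43764} = 10019 \left(- \frac{1}{54}\right) + 256 \left(- \frac{1}{43764}\right) = - \frac{10019}{54} - \frac{64}{10941} = - \frac{36540445}{196938}$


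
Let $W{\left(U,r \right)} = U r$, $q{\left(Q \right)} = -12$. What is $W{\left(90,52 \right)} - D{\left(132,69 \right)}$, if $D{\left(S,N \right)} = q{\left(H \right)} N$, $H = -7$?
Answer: $5508$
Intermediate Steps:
$D{\left(S,N \right)} = - 12 N$
$W{\left(90,52 \right)} - D{\left(132,69 \right)} = 90 \cdot 52 - \left(-12\right) 69 = 4680 - -828 = 4680 + 828 = 5508$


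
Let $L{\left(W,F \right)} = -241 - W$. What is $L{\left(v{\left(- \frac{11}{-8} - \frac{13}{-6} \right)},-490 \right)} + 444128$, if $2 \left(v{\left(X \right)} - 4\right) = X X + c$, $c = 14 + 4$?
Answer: $\frac{511335623}{1152} \approx 4.4387 \cdot 10^{5}$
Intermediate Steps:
$c = 18$
$v{\left(X \right)} = 13 + \frac{X^{2}}{2}$ ($v{\left(X \right)} = 4 + \frac{X X + 18}{2} = 4 + \frac{X^{2} + 18}{2} = 4 + \frac{18 + X^{2}}{2} = 4 + \left(9 + \frac{X^{2}}{2}\right) = 13 + \frac{X^{2}}{2}$)
$L{\left(v{\left(- \frac{11}{-8} - \frac{13}{-6} \right)},-490 \right)} + 444128 = \left(-241 - \left(13 + \frac{\left(- \frac{11}{-8} - \frac{13}{-6}\right)^{2}}{2}\right)\right) + 444128 = \left(-241 - \left(13 + \frac{\left(\left(-11\right) \left(- \frac{1}{8}\right) - - \frac{13}{6}\right)^{2}}{2}\right)\right) + 444128 = \left(-241 - \left(13 + \frac{\left(\frac{11}{8} + \frac{13}{6}\right)^{2}}{2}\right)\right) + 444128 = \left(-241 - \left(13 + \frac{\left(\frac{85}{24}\right)^{2}}{2}\right)\right) + 444128 = \left(-241 - \left(13 + \frac{1}{2} \cdot \frac{7225}{576}\right)\right) + 444128 = \left(-241 - \left(13 + \frac{7225}{1152}\right)\right) + 444128 = \left(-241 - \frac{22201}{1152}\right) + 444128 = - \frac{299833}{1152} + 444128 = \frac{511335623}{1152}$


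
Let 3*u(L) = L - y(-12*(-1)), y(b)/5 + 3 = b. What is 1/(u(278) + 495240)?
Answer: 3/1485953 ≈ 2.0189e-6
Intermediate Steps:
y(b) = -15 + 5*b
u(L) = -15 + L/3 (u(L) = (L - (-15 + 5*(-12*(-1))))/3 = (L - (-15 + 5*12))/3 = (L - (-15 + 60))/3 = (L - 1*45)/3 = (L - 45)/3 = (-45 + L)/3 = -15 + L/3)
1/(u(278) + 495240) = 1/((-15 + (⅓)*278) + 495240) = 1/((-15 + 278/3) + 495240) = 1/(233/3 + 495240) = 1/(1485953/3) = 3/1485953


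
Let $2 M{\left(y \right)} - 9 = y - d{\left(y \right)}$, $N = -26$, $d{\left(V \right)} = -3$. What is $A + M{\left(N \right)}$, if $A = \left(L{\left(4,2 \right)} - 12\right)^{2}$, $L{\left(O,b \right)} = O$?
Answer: $57$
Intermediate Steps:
$A = 64$ ($A = \left(4 - 12\right)^{2} = \left(-8\right)^{2} = 64$)
$M{\left(y \right)} = 6 + \frac{y}{2}$ ($M{\left(y \right)} = \frac{9}{2} + \frac{y - -3}{2} = \frac{9}{2} + \frac{y + 3}{2} = \frac{9}{2} + \frac{3 + y}{2} = \frac{9}{2} + \left(\frac{3}{2} + \frac{y}{2}\right) = 6 + \frac{y}{2}$)
$A + M{\left(N \right)} = 64 + \left(6 + \frac{1}{2} \left(-26\right)\right) = 64 + \left(6 - 13\right) = 64 - 7 = 57$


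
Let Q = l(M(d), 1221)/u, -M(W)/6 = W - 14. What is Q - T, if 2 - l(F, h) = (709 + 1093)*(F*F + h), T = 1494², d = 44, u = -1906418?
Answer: -2127566511004/953209 ≈ -2.2320e+6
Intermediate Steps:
T = 2232036
M(W) = 84 - 6*W (M(W) = -6*(W - 14) = -6*(-14 + W) = 84 - 6*W)
l(F, h) = 2 - 1802*h - 1802*F² (l(F, h) = 2 - (709 + 1093)*(F*F + h) = 2 - 1802*(F² + h) = 2 - 1802*(h + F²) = 2 - (1802*h + 1802*F²) = 2 + (-1802*h - 1802*F²) = 2 - 1802*h - 1802*F²)
Q = 30292520/953209 (Q = (2 - 1802*1221 - 1802*(84 - 6*44)²)/(-1906418) = (2 - 2200242 - 1802*(84 - 264)²)*(-1/1906418) = (2 - 2200242 - 1802*(-180)²)*(-1/1906418) = (2 - 2200242 - 1802*32400)*(-1/1906418) = (2 - 2200242 - 58384800)*(-1/1906418) = -60585040*(-1/1906418) = 30292520/953209 ≈ 31.780)
Q - T = 30292520/953209 - 1*2232036 = 30292520/953209 - 2232036 = -2127566511004/953209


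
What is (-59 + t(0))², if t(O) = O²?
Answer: 3481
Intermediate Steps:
(-59 + t(0))² = (-59 + 0²)² = (-59 + 0)² = (-59)² = 3481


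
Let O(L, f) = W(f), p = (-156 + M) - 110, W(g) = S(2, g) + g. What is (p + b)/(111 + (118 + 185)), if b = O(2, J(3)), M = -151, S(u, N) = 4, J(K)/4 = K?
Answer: -401/414 ≈ -0.96860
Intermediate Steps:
J(K) = 4*K
W(g) = 4 + g
p = -417 (p = (-156 - 151) - 110 = -307 - 110 = -417)
O(L, f) = 4 + f
b = 16 (b = 4 + 4*3 = 4 + 12 = 16)
(p + b)/(111 + (118 + 185)) = (-417 + 16)/(111 + (118 + 185)) = -401/(111 + 303) = -401/414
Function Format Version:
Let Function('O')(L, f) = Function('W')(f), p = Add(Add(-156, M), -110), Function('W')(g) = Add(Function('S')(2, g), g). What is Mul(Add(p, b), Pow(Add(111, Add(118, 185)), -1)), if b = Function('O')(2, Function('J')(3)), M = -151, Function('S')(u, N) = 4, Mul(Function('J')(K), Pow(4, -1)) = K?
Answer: Rational(-401, 414) ≈ -0.96860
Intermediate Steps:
Function('J')(K) = Mul(4, K)
Function('W')(g) = Add(4, g)
p = -417 (p = Add(Add(-156, -151), -110) = Add(-307, -110) = -417)
Function('O')(L, f) = Add(4, f)
b = 16 (b = Add(4, Mul(4, 3)) = Add(4, 12) = 16)
Mul(Add(p, b), Pow(Add(111, Add(118, 185)), -1)) = Mul(Add(-417, 16), Pow(Add(111, Add(118, 185)), -1)) = Mul(-401, Pow(Add(111, 303), -1)) = Mul(-401, Pow(414, -1)) = Mul(-401, Rational(1, 414)) = Rational(-401, 414)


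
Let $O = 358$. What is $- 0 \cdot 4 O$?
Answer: $0$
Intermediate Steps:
$- 0 \cdot 4 O = - 0 \cdot 4 \cdot 358 = \left(-1\right) 0 \cdot 358 = 0 \cdot 358 = 0$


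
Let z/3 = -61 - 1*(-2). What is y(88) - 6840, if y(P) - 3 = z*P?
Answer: -22413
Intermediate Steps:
z = -177 (z = 3*(-61 - 1*(-2)) = 3*(-61 + 2) = 3*(-59) = -177)
y(P) = 3 - 177*P
y(88) - 6840 = (3 - 177*88) - 6840 = (3 - 15576) - 6840 = -15573 - 6840 = -22413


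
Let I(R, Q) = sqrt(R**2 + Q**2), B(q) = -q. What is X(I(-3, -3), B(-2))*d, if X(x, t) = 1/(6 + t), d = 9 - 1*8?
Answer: 1/8 ≈ 0.12500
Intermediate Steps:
d = 1 (d = 9 - 8 = 1)
I(R, Q) = sqrt(Q**2 + R**2)
X(I(-3, -3), B(-2))*d = 1/(6 - 1*(-2)) = 1/(6 + 2) = 1/8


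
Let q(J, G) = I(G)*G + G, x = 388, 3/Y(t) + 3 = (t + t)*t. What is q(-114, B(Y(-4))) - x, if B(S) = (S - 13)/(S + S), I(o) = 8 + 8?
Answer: -4343/3 ≈ -1447.7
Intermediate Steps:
Y(t) = 3/(-3 + 2*t**2) (Y(t) = 3/(-3 + (t + t)*t) = 3/(-3 + (2*t)*t) = 3/(-3 + 2*t**2))
I(o) = 16
B(S) = (-13 + S)/(2*S) (B(S) = (-13 + S)/((2*S)) = (-13 + S)*(1/(2*S)) = (-13 + S)/(2*S))
q(J, G) = 17*G (q(J, G) = 16*G + G = 17*G)
q(-114, B(Y(-4))) - x = 17*((-13 + 3/(-3 + 2*(-4)**2))/(2*((3/(-3 + 2*(-4)**2))))) - 1*388 = 17*((-13 + 3/(-3 + 2*16))/(2*((3/(-3 + 2*16))))) - 388 = 17*((-13 + 3/(-3 + 32))/(2*((3/(-3 + 32))))) - 388 = 17*((-13 + 3/29)/(2*((3/29)))) - 388 = 17*((-13 + 3*(1/29))/(2*((3*(1/29))))) - 388 = 17*((-13 + 3/29)/(2*(3/29))) - 388 = 17*((1/2)*(29/3)*(-374/29)) - 388 = 17*(-187/3) - 388 = -3179/3 - 388 = -4343/3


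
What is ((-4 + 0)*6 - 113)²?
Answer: 18769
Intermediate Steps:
((-4 + 0)*6 - 113)² = (-4*6 - 113)² = (-24 - 113)² = (-137)² = 18769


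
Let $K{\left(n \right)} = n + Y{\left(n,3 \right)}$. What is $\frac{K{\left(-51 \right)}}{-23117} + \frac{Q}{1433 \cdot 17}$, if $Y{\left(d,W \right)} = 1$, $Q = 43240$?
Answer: $\frac{1000797130}{563153237} \approx 1.7771$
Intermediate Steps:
$K{\left(n \right)} = 1 + n$ ($K{\left(n \right)} = n + 1 = 1 + n$)
$\frac{K{\left(-51 \right)}}{-23117} + \frac{Q}{1433 \cdot 17} = \frac{1 - 51}{-23117} + \frac{43240}{1433 \cdot 17} = \left(-50\right) \left(- \frac{1}{23117}\right) + \frac{43240}{24361} = \frac{50}{23117} + 43240 \cdot \frac{1}{24361} = \frac{50}{23117} + \frac{43240}{24361} = \frac{1000797130}{563153237}$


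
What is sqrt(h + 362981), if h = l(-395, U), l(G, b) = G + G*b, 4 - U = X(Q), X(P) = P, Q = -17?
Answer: sqrt(354291) ≈ 595.22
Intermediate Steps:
U = 21 (U = 4 - 1*(-17) = 4 + 17 = 21)
h = -8690 (h = -395*(1 + 21) = -395*22 = -8690)
sqrt(h + 362981) = sqrt(-8690 + 362981) = sqrt(354291)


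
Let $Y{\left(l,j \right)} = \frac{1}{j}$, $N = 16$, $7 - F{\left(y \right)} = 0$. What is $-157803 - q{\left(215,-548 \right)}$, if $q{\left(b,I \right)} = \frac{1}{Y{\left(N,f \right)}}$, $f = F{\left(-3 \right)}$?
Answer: $-157810$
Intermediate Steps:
$F{\left(y \right)} = 7$ ($F{\left(y \right)} = 7 - 0 = 7 + 0 = 7$)
$f = 7$
$q{\left(b,I \right)} = 7$ ($q{\left(b,I \right)} = \frac{1}{\frac{1}{7}} = 7$)
$-157803 - q{\left(215,-548 \right)} = -157803 - 7 = -157810$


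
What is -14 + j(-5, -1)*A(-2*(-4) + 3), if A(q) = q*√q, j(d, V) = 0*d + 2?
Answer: -14 + 22*√11 ≈ 58.966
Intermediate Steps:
j(d, V) = 2 (j(d, V) = 0 + 2 = 2)
A(q) = q^(3/2)
-14 + j(-5, -1)*A(-2*(-4) + 3) = -14 + 2*(-2*(-4) + 3)^(3/2) = -14 + 2*(8 + 3)^(3/2) = -14 + 2*11^(3/2) = -14 + 2*(11*√11) = -14 + 22*√11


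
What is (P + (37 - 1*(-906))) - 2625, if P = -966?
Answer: -2648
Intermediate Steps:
(P + (37 - 1*(-906))) - 2625 = (-966 + (37 - 1*(-906))) - 2625 = (-966 + (37 + 906)) - 2625 = (-966 + 943) - 2625 = -23 - 2625 = -2648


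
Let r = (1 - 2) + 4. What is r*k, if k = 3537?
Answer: 10611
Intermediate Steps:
r = 3 (r = -1 + 4 = 3)
r*k = 3*3537 = 10611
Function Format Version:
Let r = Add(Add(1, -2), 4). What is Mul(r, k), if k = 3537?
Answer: 10611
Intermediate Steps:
r = 3 (r = Add(-1, 4) = 3)
Mul(r, k) = Mul(3, 3537) = 10611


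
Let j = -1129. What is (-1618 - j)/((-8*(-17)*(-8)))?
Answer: 489/1088 ≈ 0.44945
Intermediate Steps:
(-1618 - j)/((-8*(-17)*(-8))) = (-1618 - 1*(-1129))/((-8*(-17)*(-8))) = (-1618 + 1129)/((136*(-8))) = -489/(-1088) = -489*(-1/1088) = 489/1088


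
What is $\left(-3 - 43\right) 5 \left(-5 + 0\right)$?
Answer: $1150$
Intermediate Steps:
$\left(-3 - 43\right) 5 \left(-5 + 0\right) = - 46 \cdot 5 \left(-5\right) = \left(-46\right) \left(-25\right) = 1150$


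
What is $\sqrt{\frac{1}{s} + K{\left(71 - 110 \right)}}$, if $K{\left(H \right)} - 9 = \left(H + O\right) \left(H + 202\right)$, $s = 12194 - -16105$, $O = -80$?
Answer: $\frac{i \sqrt{15526557950289}}{28299} \approx 139.24 i$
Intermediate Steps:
$s = 28299$ ($s = 12194 + 16105 = 28299$)
$K{\left(H \right)} = 9 + \left(-80 + H\right) \left(202 + H\right)$ ($K{\left(H \right)} = 9 + \left(H - 80\right) \left(H + 202\right) = 9 + \left(-80 + H\right) \left(202 + H\right)$)
$\sqrt{\frac{1}{s} + K{\left(71 - 110 \right)}} = \sqrt{\frac{1}{28299} + \left(-16151 + \left(71 - 110\right)^{2} + 122 \left(71 - 110\right)\right)} = \sqrt{\frac{1}{28299} + \left(-16151 + \left(-39\right)^{2} + 122 \left(-39\right)\right)} = \sqrt{\frac{1}{28299} - 19388} = \sqrt{- \frac{548661011}{28299}} = \frac{i \sqrt{15526557950289}}{28299}$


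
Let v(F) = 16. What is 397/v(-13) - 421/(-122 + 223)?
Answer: 33361/1616 ≈ 20.644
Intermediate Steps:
397/v(-13) - 421/(-122 + 223) = 397/16 - 421/(-122 + 223) = 397*(1/16) - 421/101 = 397/16 - 421*1/101 = 397/16 - 421/101 = 33361/1616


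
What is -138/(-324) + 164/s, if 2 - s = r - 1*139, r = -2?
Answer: 12145/7722 ≈ 1.5728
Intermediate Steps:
s = 143 (s = 2 - (-2 - 1*139) = 2 - (-2 - 139) = 2 - 1*(-141) = 2 + 141 = 143)
-138/(-324) + 164/s = -138/(-324) + 164/143 = -138*(-1/324) + 164*(1/143) = 23/54 + 164/143 = 12145/7722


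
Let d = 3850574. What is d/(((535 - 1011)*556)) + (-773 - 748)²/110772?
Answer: 21677201/3421624 ≈ 6.3354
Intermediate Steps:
d/(((535 - 1011)*556)) + (-773 - 748)²/110772 = 3850574/(((535 - 1011)*556)) + (-773 - 748)²/110772 = 3850574/((-476*556)) + (-1521)²*(1/110772) = 3850574/(-264656) + 2313441*(1/110772) = 3850574*(-1/264656) + 257049/12308 = -275041/18904 + 257049/12308 = 21677201/3421624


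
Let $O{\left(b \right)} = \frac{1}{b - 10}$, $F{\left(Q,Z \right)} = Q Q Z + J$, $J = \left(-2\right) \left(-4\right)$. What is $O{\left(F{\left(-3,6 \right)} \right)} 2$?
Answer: $\frac{1}{26} \approx 0.038462$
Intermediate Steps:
$J = 8$
$F{\left(Q,Z \right)} = 8 + Z Q^{2}$ ($F{\left(Q,Z \right)} = Q Q Z + 8 = Q^{2} Z + 8 = Z Q^{2} + 8 = 8 + Z Q^{2}$)
$O{\left(b \right)} = \frac{1}{-10 + b}$
$O{\left(F{\left(-3,6 \right)} \right)} 2 = \frac{1}{-10 + \left(8 + 6 \left(-3\right)^{2}\right)} 2 = \frac{1}{-10 + \left(8 + 6 \cdot 9\right)} 2 = \frac{1}{-10 + \left(8 + 54\right)} 2 = \frac{1}{-10 + 62} \cdot 2 = \frac{1}{52} \cdot 2 = \frac{1}{26}$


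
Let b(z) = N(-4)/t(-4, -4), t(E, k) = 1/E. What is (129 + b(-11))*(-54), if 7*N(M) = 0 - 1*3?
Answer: -49410/7 ≈ -7058.6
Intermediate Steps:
N(M) = -3/7 (N(M) = (0 - 1*3)/7 = (0 - 3)/7 = (⅐)*(-3) = -3/7)
b(z) = 12/7 (b(z) = -3/(7*(1/(-4))) = -3/(7*(-¼)) = -3/7*(-4) = 12/7)
(129 + b(-11))*(-54) = (129 + 12/7)*(-54) = (915/7)*(-54) = -49410/7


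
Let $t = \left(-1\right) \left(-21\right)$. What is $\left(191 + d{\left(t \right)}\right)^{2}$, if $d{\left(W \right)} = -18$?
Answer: $29929$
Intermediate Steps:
$t = 21$
$\left(191 + d{\left(t \right)}\right)^{2} = \left(191 - 18\right)^{2} = 173^{2} = 29929$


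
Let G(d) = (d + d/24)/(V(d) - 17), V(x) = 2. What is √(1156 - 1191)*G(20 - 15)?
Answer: -25*I*√35/72 ≈ -2.0542*I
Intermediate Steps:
G(d) = -5*d/72 (G(d) = (d + d/24)/(2 - 17) = (d + d*(1/24))/(-15) = (d + d/24)*(-1/15) = (25*d/24)*(-1/15) = -5*d/72)
√(1156 - 1191)*G(20 - 15) = √(1156 - 1191)*(-5*(20 - 15)/72) = √(-35)*(-5/72*5) = (I*√35)*(-25/72) = -25*I*√35/72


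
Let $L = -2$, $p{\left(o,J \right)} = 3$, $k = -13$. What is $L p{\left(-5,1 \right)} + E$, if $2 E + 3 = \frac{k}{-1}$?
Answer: $-1$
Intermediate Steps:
$E = 5$ ($E = - \frac{3}{2} + \frac{\left(-13\right) \frac{1}{-1}}{2} = - \frac{3}{2} + \frac{\left(-13\right) \left(-1\right)}{2} = - \frac{3}{2} + \frac{1}{2} \cdot 13 = - \frac{3}{2} + \frac{13}{2} = 5$)
$L p{\left(-5,1 \right)} + E = \left(-2\right) 3 + 5 = -6 + 5 = -1$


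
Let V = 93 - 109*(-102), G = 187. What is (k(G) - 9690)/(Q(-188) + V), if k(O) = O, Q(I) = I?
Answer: -9503/11023 ≈ -0.86211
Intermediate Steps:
V = 11211 (V = 93 + 11118 = 11211)
(k(G) - 9690)/(Q(-188) + V) = (187 - 9690)/(-188 + 11211) = -9503/11023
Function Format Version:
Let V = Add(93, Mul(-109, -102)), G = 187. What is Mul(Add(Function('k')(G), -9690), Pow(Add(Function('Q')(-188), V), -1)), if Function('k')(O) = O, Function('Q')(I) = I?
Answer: Rational(-9503, 11023) ≈ -0.86211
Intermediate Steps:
V = 11211 (V = Add(93, 11118) = 11211)
Mul(Add(Function('k')(G), -9690), Pow(Add(Function('Q')(-188), V), -1)) = Mul(Add(187, -9690), Pow(Add(-188, 11211), -1)) = Mul(-9503, Pow(11023, -1)) = Mul(-9503, Rational(1, 11023)) = Rational(-9503, 11023)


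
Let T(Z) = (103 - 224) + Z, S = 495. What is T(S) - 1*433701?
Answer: -433327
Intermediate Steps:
T(Z) = -121 + Z
T(S) - 1*433701 = (-121 + 495) - 1*433701 = 374 - 433701 = -433327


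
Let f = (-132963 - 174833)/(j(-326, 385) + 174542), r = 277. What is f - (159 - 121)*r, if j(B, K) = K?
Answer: -1841589398/174927 ≈ -10528.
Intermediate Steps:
f = -307796/174927 (f = (-132963 - 174833)/(385 + 174542) = -307796/174927 ≈ -1.7596)
f - (159 - 121)*r = -307796/174927 - (159 - 121)*277 = -307796/174927 - 38*277 = -307796/174927 - 1*10526 = -307796/174927 - 10526 = -1841589398/174927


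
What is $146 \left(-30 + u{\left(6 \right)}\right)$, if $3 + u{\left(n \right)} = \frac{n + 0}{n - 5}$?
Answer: $-3942$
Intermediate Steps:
$u{\left(n \right)} = -3 + \frac{n}{-5 + n}$ ($u{\left(n \right)} = -3 + \frac{n + 0}{n - 5} = -3 + \frac{n}{-5 + n}$)
$146 \left(-30 + u{\left(6 \right)}\right) = 146 \left(-30 + \frac{15 - 12}{-5 + 6}\right) = 146 \left(-30 + \frac{15 - 12}{1}\right) = 146 \left(-30 + 1 \cdot 3\right) = 146 \left(-30 + 3\right) = 146 \left(-27\right) = -3942$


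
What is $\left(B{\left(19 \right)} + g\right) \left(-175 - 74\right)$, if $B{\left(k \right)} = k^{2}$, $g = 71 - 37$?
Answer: $-98355$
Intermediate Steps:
$g = 34$ ($g = 71 - 37 = 34$)
$\left(B{\left(19 \right)} + g\right) \left(-175 - 74\right) = \left(19^{2} + 34\right) \left(-175 - 74\right) = \left(361 + 34\right) \left(-249\right) = 395 \left(-249\right) = -98355$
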